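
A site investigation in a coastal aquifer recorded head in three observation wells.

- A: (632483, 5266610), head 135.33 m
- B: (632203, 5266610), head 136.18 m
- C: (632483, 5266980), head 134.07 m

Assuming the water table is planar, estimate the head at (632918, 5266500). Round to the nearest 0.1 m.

∂h/∂x = (136.18 − 135.33) / (632203 − 632483) = -0.003036
∂h/∂y = (134.07 − 135.33) / (5266980 − 5266610) = -0.003405
h(632918, 5266500) = 135.33 + (-0.003036)·(435) + (-0.003405)·(-110) = 135.33 -1.321 +0.375 = 134.384 m.

134.4 m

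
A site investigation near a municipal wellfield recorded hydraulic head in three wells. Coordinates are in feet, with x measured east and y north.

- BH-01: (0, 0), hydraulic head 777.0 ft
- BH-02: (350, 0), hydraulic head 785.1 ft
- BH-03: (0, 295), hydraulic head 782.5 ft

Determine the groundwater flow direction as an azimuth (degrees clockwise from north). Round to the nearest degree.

231°

∂h/∂x = (785.1 − 777.0) / (350 − 0) = +0.02314
∂h/∂y = (782.5 − 777.0) / (295 − 0) = +0.01864
Flow direction (−∇h) has components (-0.02314 E, -0.01864 N).
Azimuth = atan2(E, N) = atan2(-0.02314, -0.01864) = 231.1° ≈ 231°.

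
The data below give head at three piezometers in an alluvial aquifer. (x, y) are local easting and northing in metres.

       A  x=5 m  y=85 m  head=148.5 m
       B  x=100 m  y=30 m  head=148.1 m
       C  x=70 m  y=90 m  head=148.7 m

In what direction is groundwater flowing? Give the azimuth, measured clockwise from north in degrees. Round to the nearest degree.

Taking A as reference: B−A = (95, -55, -0.4); C−A = (65, 5, +0.2).
Solve a·Δx + b·Δy = Δh: det = 95·5 − 65·(-55) = 4050.
∂h/∂x = [(-0.4)·5 − (+0.2)·(-55)] / 4050 = +0.002222
∂h/∂y = [95·(+0.2) − 65·(-0.4)] / 4050 = +0.01111
Flow direction (−∇h) has components (-0.002222 E, -0.01111 N).
Azimuth = atan2(E, N) = atan2(-0.002222, -0.01111) = 191.3° ≈ 191°.

191°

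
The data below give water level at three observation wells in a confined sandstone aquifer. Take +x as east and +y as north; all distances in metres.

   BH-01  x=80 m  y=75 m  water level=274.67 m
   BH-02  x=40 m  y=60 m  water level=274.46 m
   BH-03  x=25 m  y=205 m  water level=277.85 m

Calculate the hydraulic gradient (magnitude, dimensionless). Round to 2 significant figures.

0.023

Taking BH-01 as reference: BH-02−BH-01 = (-40, -15, -0.21); BH-03−BH-01 = (-55, 130, +3.18).
Solve a·Δx + b·Δy = Δh: det = (-40)·130 − (-55)·(-15) = -6025.
∂h/∂x = [(-0.21)·130 − (+3.18)·(-15)] / -6025 = -0.003386
∂h/∂y = [(-40)·(+3.18) − (-55)·(-0.21)] / -6025 = +0.02303
|∇h| = √(-0.003386² + 0.02303²) = 0.02328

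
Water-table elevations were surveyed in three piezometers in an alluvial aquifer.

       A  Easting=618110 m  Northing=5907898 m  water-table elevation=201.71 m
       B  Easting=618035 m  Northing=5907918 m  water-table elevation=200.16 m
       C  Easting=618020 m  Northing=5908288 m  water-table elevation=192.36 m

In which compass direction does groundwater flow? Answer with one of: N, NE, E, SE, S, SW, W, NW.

NW

With h = a·x + b·y + c and A as origin, the differences give:
  (-75)·a + 20·b = -1.55
  (-90)·a + 390·b = -9.35
Eliminate b (×390 and ×20, subtract): -27450·a = -417.500 → a = ∂h/∂x = +0.01521
Back-substitute: b = ∂h/∂y = -0.02046.
Flow = −∇h = (-0.01521 east, +0.02046 north), which points northwest.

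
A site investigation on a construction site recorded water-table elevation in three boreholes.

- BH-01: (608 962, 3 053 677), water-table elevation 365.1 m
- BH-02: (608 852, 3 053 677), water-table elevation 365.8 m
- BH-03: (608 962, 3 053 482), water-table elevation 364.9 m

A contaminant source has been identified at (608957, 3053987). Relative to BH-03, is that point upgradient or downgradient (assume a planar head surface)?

upgradient

∂h/∂x = (365.8 − 365.1) / (608852 − 608962) = -0.006364
∂h/∂y = (364.9 − 365.1) / (3053482 − 3053677) = +0.001026
Head at (608957, 3053987) = 365.1 + (-0.006364)·(-5) + (+0.001026)·(310) = 365.45 m.
That is higher than the 364.9 m at BH-03, so the point is upgradient.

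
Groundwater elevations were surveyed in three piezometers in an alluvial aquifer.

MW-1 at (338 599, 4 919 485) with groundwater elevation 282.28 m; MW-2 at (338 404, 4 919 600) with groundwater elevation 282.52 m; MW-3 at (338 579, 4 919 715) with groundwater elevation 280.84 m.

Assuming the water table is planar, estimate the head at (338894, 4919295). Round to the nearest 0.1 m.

282.0 m

Three-point gradient (reference MW-1): Δ to MW-2 = (-195, 115, +0.24), Δ to MW-3 = (-20, 230, -1.44).
∂h/∂x = -0.005189, ∂h/∂y = -0.006712 (det = -42550).
h(338894, 4919295) = 282.28 + (-0.005189)·(295) + (-0.006712)·(-190) = 282.28 -1.531 +1.275 = 282.024 m.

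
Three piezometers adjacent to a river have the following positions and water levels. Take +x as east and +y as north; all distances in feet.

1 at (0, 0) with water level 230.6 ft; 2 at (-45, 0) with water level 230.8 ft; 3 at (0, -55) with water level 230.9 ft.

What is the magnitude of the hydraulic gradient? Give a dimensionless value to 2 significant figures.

0.0070

∂h/∂x = (230.8 − 230.6) / (-45 − 0) = -0.004444
∂h/∂y = (230.9 − 230.6) / (-55 − 0) = -0.005455
|∇h| = √(-0.004444² + -0.005455²) = 0.007036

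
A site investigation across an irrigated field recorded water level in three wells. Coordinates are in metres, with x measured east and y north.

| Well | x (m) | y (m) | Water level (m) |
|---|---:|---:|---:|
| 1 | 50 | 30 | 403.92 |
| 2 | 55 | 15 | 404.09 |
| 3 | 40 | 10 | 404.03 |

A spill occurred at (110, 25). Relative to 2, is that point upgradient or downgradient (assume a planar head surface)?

upgradient

Differences from 1: to 2 (Δx, Δy, Δh) = (5, -15, +0.17); to 3 = (-10, -20, +0.11).
Solve a·Δx + b·Δy = Δh: det = 5·(-20) − (-10)·(-15) = -250.
∂h/∂x = [(+0.17)·(-20) − (+0.11)·(-15)] / -250 = +0.007000
∂h/∂y = [5·(+0.11) − (-10)·(+0.17)] / -250 = -0.009000
Head at (110, 25) = 403.92 + (+0.007000)·(60) + (-0.009000)·(-5) = 404.38 m.
That is higher than the 404.09 m at 2, so the point is upgradient.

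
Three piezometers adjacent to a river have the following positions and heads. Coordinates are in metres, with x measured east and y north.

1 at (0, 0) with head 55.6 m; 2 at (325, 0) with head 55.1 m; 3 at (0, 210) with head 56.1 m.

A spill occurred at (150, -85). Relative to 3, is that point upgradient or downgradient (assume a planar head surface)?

∂h/∂x = (55.1 − 55.6) / (325 − 0) = -0.001538
∂h/∂y = (56.1 − 55.6) / (210 − 0) = +0.002381
Head at (150, -85) = 55.6 + (-0.001538)·(150) + (+0.002381)·(-85) = 55.17 m.
That is lower than the 56.1 m at 3, so the point is downgradient.

downgradient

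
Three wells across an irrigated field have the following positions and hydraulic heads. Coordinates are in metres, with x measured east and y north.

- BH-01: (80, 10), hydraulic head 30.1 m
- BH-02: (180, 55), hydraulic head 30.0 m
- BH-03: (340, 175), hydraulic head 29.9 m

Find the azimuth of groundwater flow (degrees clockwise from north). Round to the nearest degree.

Three-point gradient (reference BH-01): Δ to BH-02 = (100, 45, -0.1), Δ to BH-03 = (260, 165, -0.2).
∂h/∂x = -0.001563, ∂h/∂y = +0.001250 (det = 4800).
Flow direction (−∇h) has components (+0.001563 E, -0.001250 N).
Azimuth = atan2(E, N) = atan2(+0.001563, -0.001250) = 128.7° ≈ 129°.

129°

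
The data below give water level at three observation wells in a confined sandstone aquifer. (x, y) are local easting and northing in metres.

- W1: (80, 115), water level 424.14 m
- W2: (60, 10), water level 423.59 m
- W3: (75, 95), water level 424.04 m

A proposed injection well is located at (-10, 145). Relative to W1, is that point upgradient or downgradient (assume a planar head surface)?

Three-point gradient (reference W1): Δ to W2 = (-20, -105, -0.55), Δ to W3 = (-5, -20, -0.10).
∂h/∂x = -0.004000, ∂h/∂y = +0.006000 (det = -125).
Head at (-10, 145) = 424.14 + (-0.004000)·(-90) + (+0.006000)·(30) = 424.68 m.
That is higher than the 424.14 m at W1, so the point is upgradient.

upgradient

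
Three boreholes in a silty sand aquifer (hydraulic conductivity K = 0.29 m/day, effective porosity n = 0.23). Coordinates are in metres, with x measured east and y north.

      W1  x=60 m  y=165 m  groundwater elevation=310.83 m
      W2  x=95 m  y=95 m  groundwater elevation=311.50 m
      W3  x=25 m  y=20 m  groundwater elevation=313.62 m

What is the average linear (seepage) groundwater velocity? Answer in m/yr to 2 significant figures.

9.5 m/yr

With h = a·x + b·y + c and W1 as origin, the differences give:
  35·a + (-70)·b = +0.67
  (-35)·a + (-145)·b = +2.79
Eliminate b (×(-145) and ×(-70), subtract): -7525·a = 98.150 → a = ∂h/∂x = -0.01304
Back-substitute: b = ∂h/∂y = -0.01609.
|∇h| = √(-0.01304² + -0.01609²) = 0.02071
Seepage velocity v = K·i/n = 0.29 × 0.02071 / 0.23 = 0.02611 m/day = 9.537 m/yr.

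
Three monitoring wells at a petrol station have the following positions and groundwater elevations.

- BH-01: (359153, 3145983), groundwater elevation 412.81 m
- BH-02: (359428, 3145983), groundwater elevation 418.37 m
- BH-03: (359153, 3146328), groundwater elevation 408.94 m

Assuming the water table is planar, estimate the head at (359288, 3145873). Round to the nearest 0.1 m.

416.8 m

∂h/∂x = (418.37 − 412.81) / (359428 − 359153) = +0.02022
∂h/∂y = (408.94 − 412.81) / (3146328 − 3145983) = -0.01122
h(359288, 3145873) = 412.81 + (+0.02022)·(135) + (-0.01122)·(-110) = 412.81 +2.729 +1.234 = 416.773 m.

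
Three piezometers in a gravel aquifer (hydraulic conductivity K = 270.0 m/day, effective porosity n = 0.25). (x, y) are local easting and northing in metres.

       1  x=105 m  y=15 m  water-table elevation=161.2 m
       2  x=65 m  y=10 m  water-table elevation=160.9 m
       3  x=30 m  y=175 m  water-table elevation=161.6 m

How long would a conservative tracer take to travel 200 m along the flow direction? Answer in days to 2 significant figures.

With h = a·x + b·y + c and 1 as origin, the differences give:
  (-40)·a + (-5)·b = -0.3
  (-75)·a + 160·b = +0.4
Eliminate b (×160 and ×(-5), subtract): -6775·a = -46.00 → a = ∂h/∂x = +0.006790
Back-substitute: b = ∂h/∂y = +0.005683.
|∇h| = √(0.006790² + 0.005683²) = 0.008854
Seepage velocity v = K·i/n = 270.0 × 0.008854 / 0.25 = 9.562 m/day.
t = 200 / 9.562 = 20.92 days.

21 days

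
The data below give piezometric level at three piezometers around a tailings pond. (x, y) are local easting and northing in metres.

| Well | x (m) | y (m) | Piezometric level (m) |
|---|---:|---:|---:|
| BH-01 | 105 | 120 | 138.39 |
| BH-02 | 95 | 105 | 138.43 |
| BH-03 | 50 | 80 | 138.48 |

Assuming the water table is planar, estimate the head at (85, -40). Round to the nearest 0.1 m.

138.9 m

With h = a·x + b·y + c and BH-01 as origin, the differences give:
  (-10)·a + (-15)·b = +0.04
  (-55)·a + (-40)·b = +0.09
Eliminate b (×(-40) and ×(-15), subtract): -425·a = -0.250 → a = ∂h/∂x = +0.0005882
Back-substitute: b = ∂h/∂y = -0.003059.
h(85, -40) = 138.39 + (+0.0005882)·(-20) + (-0.003059)·(-160) = 138.39 -0.012 +0.489 = 138.868 m.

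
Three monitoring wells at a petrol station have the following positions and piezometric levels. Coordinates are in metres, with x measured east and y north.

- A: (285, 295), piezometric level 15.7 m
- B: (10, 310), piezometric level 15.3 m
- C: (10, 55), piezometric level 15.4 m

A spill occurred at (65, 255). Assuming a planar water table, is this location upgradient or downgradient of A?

Differences from A: to B (Δx, Δy, Δh) = (-275, 15, -0.4); to C = (-275, -240, -0.3).
Determinant of the coordinate differences = (-275)·(-240) − (-275)·15 = 70125.
∂h/∂x = [(-0.4)·(-240) − (-0.3)·15] / 70125 = +0.001433
∂h/∂y = [(-275)·(-0.3) − (-275)·(-0.4)] / 70125 = -0.0003922
Head at (65, 255) = 15.7 + (+0.001433)·(-220) + (-0.0003922)·(-40) = 15.40 m.
That is lower than the 15.7 m at A, so the point is downgradient.

downgradient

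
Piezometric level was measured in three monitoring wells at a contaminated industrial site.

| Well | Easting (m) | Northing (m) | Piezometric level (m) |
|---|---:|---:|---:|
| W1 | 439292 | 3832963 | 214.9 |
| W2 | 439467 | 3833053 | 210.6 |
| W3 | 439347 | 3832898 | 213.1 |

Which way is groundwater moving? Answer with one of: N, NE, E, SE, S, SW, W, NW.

With h = a·x + b·y + c and W1 as origin, the differences give:
  175·a + 90·b = -4.3
  55·a + (-65)·b = -1.8
Eliminate b (×(-65) and ×90, subtract): -16325·a = 441.50 → a = ∂h/∂x = -0.02704
Back-substitute: b = ∂h/∂y = +0.004809.
Flow = −∇h = (+0.02704 east, -0.004809 north), which points east.

E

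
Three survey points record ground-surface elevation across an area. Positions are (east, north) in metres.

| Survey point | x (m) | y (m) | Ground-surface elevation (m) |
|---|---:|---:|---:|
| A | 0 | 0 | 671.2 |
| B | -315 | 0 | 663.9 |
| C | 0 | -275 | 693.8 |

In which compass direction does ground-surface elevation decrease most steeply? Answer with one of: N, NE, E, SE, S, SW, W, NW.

N

∂z/∂x = (663.9 − 671.2) / (-315 − 0) = +0.02317
∂z/∂y = (693.8 − 671.2) / (-275 − 0) = -0.08218
Steepest decrease is along −∇f = (-0.02317 E, +0.08218 N) → north.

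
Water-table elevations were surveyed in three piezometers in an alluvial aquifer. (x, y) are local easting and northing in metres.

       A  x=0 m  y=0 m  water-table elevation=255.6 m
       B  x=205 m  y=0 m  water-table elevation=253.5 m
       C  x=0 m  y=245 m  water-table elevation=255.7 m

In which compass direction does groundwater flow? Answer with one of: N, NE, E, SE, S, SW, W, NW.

E

∂h/∂x = (253.5 − 255.6) / (205 − 0) = -0.01024
∂h/∂y = (255.7 − 255.6) / (245 − 0) = +0.0004082
Flow = −∇h = (+0.01024 east, -0.0004082 north), which points east.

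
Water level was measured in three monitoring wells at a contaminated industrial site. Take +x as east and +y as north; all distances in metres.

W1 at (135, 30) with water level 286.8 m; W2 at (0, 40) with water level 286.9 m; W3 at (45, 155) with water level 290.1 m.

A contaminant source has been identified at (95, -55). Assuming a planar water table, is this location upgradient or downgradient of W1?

Differences from W1: to W2 (Δx, Δy, Δh) = (-135, 10, +0.1); to W3 = (-90, 125, +3.3).
Determinant of the coordinate differences = (-135)·125 − (-90)·10 = -15975.
∂h/∂x = [(+0.1)·125 − (+3.3)·10] / -15975 = +0.001283
∂h/∂y = [(-135)·(+3.3) − (-90)·(+0.1)] / -15975 = +0.02732
Head at (95, -55) = 286.8 + (+0.001283)·(-40) + (+0.02732)·(-85) = 284.43 m.
That is lower than the 286.8 m at W1, so the point is downgradient.

downgradient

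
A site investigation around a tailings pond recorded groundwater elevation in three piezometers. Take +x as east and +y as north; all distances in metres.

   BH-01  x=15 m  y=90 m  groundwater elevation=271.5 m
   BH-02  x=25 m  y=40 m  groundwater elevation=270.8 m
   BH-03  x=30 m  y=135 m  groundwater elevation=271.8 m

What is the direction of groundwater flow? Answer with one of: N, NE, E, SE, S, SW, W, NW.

Three-point gradient (reference BH-01): Δ to BH-02 = (10, -50, -0.7), Δ to BH-03 = (15, 45, +0.3).
∂h/∂x = -0.01375, ∂h/∂y = +0.01125 (det = 1200).
Flow = −∇h = (+0.01375 east, -0.01125 north), which points southeast.

SE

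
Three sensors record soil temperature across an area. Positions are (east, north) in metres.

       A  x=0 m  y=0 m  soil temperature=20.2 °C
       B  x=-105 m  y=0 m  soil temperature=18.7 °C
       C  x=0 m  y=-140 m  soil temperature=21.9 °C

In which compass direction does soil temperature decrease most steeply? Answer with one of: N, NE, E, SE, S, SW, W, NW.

∂T/∂x = (18.7 − 20.2) / (-105 − 0) = +0.01429
∂T/∂y = (21.9 − 20.2) / (-140 − 0) = -0.01214
Steepest decrease is along −∇f = (-0.01429 E, +0.01214 N) → northwest.

NW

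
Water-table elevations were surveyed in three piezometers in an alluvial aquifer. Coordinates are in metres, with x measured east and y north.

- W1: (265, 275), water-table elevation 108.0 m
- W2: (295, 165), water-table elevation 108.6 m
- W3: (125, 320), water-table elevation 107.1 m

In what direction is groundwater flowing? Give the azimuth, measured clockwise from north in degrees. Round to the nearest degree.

308°

Taking W1 as reference: W2−W1 = (30, -110, +0.6); W3−W1 = (-140, 45, -0.9).
Solve a·Δx + b·Δy = Δh: det = 30·45 − (-140)·(-110) = -14050.
∂h/∂x = [(+0.6)·45 − (-0.9)·(-110)] / -14050 = +0.005125
∂h/∂y = [30·(-0.9) − (-140)·(+0.6)] / -14050 = -0.004057
Flow direction (−∇h) has components (-0.005125 E, +0.004057 N).
Azimuth = atan2(E, N) = atan2(-0.005125, +0.004057) = 308.4° ≈ 308°.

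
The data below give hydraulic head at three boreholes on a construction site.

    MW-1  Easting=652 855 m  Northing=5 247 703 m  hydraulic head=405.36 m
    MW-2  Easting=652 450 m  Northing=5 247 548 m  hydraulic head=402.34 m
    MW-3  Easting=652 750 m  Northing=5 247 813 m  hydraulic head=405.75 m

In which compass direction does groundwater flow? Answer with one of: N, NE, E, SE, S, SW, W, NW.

Taking MW-1 as reference: MW-2−MW-1 = (-405, -155, -3.02); MW-3−MW-1 = (-105, 110, +0.39).
Solve a·Δx + b·Δy = Δh: det = (-405)·110 − (-105)·(-155) = -60825.
∂h/∂x = [(-3.02)·110 − (+0.39)·(-155)] / -60825 = +0.004468
∂h/∂y = [(-405)·(+0.39) − (-105)·(-3.02)] / -60825 = +0.007810
Flow = −∇h = (-0.004468 east, -0.007810 north), which points southwest.

SW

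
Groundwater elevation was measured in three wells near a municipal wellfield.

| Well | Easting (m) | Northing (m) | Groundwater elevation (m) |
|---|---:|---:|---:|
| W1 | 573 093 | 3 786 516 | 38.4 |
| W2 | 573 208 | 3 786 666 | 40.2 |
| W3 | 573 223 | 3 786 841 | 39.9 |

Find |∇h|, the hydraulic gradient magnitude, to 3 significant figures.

Differences from W1: to W2 (Δx, Δy, Δh) = (115, 150, +1.8); to W3 = (130, 325, +1.5).
Solve a·Δx + b·Δy = Δh: det = 115·325 − 130·150 = 17875.
∂h/∂x = [(+1.8)·325 − (+1.5)·150] / 17875 = +0.02014
∂h/∂y = [115·(+1.5) − 130·(+1.8)] / 17875 = -0.003441
|∇h| = √(0.02014² + -0.003441²) = 0.02043

0.0204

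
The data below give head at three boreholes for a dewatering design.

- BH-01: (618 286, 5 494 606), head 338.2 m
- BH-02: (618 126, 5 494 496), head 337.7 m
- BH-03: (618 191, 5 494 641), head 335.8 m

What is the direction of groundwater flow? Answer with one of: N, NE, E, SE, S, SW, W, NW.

NW

Three-point gradient (reference BH-01): Δ to BH-02 = (-160, -110, -0.5), Δ to BH-03 = (-95, 35, -2.4).
∂h/∂x = +0.01754, ∂h/∂y = -0.02097 (det = -16050).
Flow = −∇h = (-0.01754 east, +0.02097 north), which points northwest.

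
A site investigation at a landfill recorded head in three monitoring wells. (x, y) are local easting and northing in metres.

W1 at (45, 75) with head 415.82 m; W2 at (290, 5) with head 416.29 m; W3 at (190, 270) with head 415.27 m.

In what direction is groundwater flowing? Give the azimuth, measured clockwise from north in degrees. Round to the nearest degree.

345°

With h = a·x + b·y + c and W1 as origin, the differences give:
  245·a + (-70)·b = +0.47
  145·a + 195·b = -0.55
Eliminate b (×195 and ×(-70), subtract): 57925·a = 53.150 → a = ∂h/∂x = +0.0009176
Back-substitute: b = ∂h/∂y = -0.003503.
Flow direction (−∇h) has components (-0.0009176 E, +0.003503 N).
Azimuth = atan2(E, N) = atan2(-0.0009176, +0.003503) = 345.3° ≈ 345°.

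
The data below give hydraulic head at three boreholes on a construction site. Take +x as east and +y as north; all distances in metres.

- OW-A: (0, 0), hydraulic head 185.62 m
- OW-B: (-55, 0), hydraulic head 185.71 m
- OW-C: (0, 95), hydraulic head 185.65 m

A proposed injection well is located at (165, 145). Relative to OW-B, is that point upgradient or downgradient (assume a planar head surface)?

∂h/∂x = (185.71 − 185.62) / (-55 − 0) = -0.001636
∂h/∂y = (185.65 − 185.62) / (95 − 0) = +0.0003158
Head at (165, 145) = 185.62 + (-0.001636)·(165) + (+0.0003158)·(145) = 185.40 m.
That is lower than the 185.71 m at OW-B, so the point is downgradient.

downgradient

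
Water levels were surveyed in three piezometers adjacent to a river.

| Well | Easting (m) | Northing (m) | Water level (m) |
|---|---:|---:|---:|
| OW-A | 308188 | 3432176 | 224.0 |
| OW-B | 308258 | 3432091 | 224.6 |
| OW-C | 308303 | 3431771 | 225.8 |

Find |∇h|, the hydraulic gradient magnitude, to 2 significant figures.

With h = a·x + b·y + c and OW-A as origin, the differences give:
  70·a + (-85)·b = +0.6
  115·a + (-405)·b = +1.8
Eliminate b (×(-405) and ×(-85), subtract): -18575·a = -90.00 → a = ∂h/∂x = +0.004845
Back-substitute: b = ∂h/∂y = -0.003069.
|∇h| = √(0.004845² + -0.003069²) = 0.005735

0.0057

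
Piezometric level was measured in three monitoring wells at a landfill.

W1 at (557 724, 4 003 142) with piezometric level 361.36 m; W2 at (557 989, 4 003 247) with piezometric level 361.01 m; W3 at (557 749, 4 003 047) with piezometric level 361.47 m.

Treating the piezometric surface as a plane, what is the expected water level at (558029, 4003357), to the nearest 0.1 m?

Differences from W1: to W2 (Δx, Δy, Δh) = (265, 105, -0.35); to W3 = (25, -95, +0.11).
Solve a·Δx + b·Δy = Δh: det = 265·(-95) − 25·105 = -27800.
∂h/∂x = [(-0.35)·(-95) − (+0.11)·105] / -27800 = -0.0007806
∂h/∂y = [265·(+0.11) − 25·(-0.35)] / -27800 = -0.001363
h(558029, 4003357) = 361.36 + (-0.0007806)·(305) + (-0.001363)·(215) = 361.36 -0.238 -0.293 = 360.829 m.

360.8 m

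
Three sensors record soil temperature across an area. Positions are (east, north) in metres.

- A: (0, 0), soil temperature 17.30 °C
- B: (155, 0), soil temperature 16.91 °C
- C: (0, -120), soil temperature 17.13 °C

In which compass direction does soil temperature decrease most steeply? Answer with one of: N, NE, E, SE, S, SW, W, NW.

∂T/∂x = (16.91 − 17.30) / (155 − 0) = -0.002516
∂T/∂y = (17.13 − 17.30) / (-120 − 0) = +0.001417
Steepest decrease is along −∇f = (+0.002516 E, -0.001417 N) → southeast.

SE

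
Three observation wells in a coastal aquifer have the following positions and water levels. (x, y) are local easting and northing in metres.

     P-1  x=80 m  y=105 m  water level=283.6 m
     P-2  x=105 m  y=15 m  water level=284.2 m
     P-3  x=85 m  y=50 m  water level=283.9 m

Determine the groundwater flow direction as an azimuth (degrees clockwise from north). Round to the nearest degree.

Taking P-1 as reference: P-2−P-1 = (25, -90, +0.6); P-3−P-1 = (5, -55, +0.3).
Solve a·Δx + b·Δy = Δh: det = 25·(-55) − 5·(-90) = -925.
∂h/∂x = [(+0.6)·(-55) − (+0.3)·(-90)] / -925 = +0.006486
∂h/∂y = [25·(+0.3) − 5·(+0.6)] / -925 = -0.004865
Flow direction (−∇h) has components (-0.006486 E, +0.004865 N).
Azimuth = atan2(E, N) = atan2(-0.006486, +0.004865) = 306.9° ≈ 307°.

307°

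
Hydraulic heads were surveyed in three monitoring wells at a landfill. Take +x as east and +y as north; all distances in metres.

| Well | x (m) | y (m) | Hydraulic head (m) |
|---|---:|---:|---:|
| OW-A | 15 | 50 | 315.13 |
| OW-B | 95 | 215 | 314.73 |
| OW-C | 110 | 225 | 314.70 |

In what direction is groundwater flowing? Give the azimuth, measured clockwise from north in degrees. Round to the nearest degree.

015°

With h = a·x + b·y + c and OW-A as origin, the differences give:
  80·a + 165·b = -0.40
  95·a + 175·b = -0.43
Eliminate b (×175 and ×165, subtract): -1675·a = 0.950 → a = ∂h/∂x = -0.0005672
Back-substitute: b = ∂h/∂y = -0.002149.
Flow direction (−∇h) has components (+0.0005672 E, +0.002149 N).
Azimuth = atan2(E, N) = atan2(+0.0005672, +0.002149) = 14.8° ≈ 015°.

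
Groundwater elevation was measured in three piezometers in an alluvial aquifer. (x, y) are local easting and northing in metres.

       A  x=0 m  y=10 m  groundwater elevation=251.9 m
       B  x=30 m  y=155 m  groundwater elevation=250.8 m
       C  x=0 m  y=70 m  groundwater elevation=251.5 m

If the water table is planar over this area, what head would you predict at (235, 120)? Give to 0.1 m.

With h = a·x + b·y + c and A as origin, the differences give:
  30·a + 145·b = -1.1
  0·a + 60·b = -0.4
Eliminate b (×60 and ×145, subtract): 1800·a = -8.00 → a = ∂h/∂x = -0.004444
Back-substitute: b = ∂h/∂y = -0.006667.
h(235, 120) = 251.9 + (-0.004444)·(235) + (-0.006667)·(110) = 251.9 -1.044 -0.733 = 250.122 m.

250.1 m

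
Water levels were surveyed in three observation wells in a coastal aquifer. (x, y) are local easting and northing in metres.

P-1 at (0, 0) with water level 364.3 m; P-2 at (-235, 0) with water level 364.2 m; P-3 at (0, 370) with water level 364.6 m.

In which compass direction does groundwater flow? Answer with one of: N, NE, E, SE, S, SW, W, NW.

∂h/∂x = (364.2 − 364.3) / (-235 − 0) = +0.0004255
∂h/∂y = (364.6 − 364.3) / (370 − 0) = +0.0008108
Flow = −∇h = (-0.0004255 east, -0.0008108 north), which points southwest.

SW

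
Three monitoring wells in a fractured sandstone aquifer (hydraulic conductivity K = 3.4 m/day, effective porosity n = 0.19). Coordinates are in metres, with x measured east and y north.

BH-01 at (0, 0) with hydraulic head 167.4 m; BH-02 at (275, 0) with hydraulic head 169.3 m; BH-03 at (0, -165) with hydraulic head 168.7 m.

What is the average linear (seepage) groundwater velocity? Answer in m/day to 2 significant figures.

∂h/∂x = (169.3 − 167.4) / (275 − 0) = +0.006909
∂h/∂y = (168.7 − 167.4) / (-165 − 0) = -0.007879
|∇h| = √(0.006909² + -0.007879²) = 0.01048
Seepage velocity v = K·i/n = 3.4 × 0.01048 / 0.19 = 0.1875 m/day.

0.19 m/day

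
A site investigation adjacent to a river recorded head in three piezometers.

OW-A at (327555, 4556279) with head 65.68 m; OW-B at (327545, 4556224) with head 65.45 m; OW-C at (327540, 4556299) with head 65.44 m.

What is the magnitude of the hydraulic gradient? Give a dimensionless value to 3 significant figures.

With h = a·x + b·y + c and OW-A as origin, the differences give:
  (-10)·a + (-55)·b = -0.23
  (-15)·a + 20·b = -0.24
Eliminate b (×20 and ×(-55), subtract): -1025·a = -17.800 → a = ∂h/∂x = +0.01737
Back-substitute: b = ∂h/∂y = +0.001024.
|∇h| = √(0.01737² + 0.001024²) = 0.0174

0.0174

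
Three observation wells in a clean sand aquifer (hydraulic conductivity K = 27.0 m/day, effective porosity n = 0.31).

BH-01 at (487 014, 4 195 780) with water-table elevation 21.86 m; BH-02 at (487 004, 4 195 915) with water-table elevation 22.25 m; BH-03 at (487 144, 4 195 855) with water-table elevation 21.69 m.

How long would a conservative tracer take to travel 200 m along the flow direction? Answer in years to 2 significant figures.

Differences from BH-01: to BH-02 (Δx, Δy, Δh) = (-10, 135, +0.39); to BH-03 = (130, 75, -0.17).
Determinant of the coordinate differences = (-10)·75 − 130·135 = -18300.
∂h/∂x = [(+0.39)·75 − (-0.17)·135] / -18300 = -0.002852
∂h/∂y = [(-10)·(-0.17) − 130·(+0.39)] / -18300 = +0.002678
|∇h| = √(-0.002852² + 0.002678²) = 0.003912
Seepage velocity v = K·i/n = 27.0 × 0.003912 / 0.31 = 0.3407 m/day.
t = 200 / 0.3407 = 587 days = 1.61 years.

1.6 years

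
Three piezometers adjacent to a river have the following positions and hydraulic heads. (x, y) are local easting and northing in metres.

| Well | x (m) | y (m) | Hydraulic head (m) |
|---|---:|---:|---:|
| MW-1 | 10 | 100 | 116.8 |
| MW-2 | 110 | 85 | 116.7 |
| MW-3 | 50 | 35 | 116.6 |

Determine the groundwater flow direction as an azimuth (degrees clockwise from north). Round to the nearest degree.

168°

Taking MW-1 as reference: MW-2−MW-1 = (100, -15, -0.1); MW-3−MW-1 = (40, -65, -0.2).
Solve a·Δx + b·Δy = Δh: det = 100·(-65) − 40·(-15) = -5900.
∂h/∂x = [(-0.1)·(-65) − (-0.2)·(-15)] / -5900 = -0.0005932
∂h/∂y = [100·(-0.2) − 40·(-0.1)] / -5900 = +0.002712
Flow direction (−∇h) has components (+0.0005932 E, -0.002712 N).
Azimuth = atan2(E, N) = atan2(+0.0005932, -0.002712) = 167.7° ≈ 168°.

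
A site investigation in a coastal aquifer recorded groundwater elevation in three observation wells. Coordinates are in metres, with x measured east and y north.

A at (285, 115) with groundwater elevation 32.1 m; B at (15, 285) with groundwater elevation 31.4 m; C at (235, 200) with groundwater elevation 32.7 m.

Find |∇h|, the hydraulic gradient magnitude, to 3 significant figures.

0.0176

Taking A as reference: B−A = (-270, 170, -0.7); C−A = (-50, 85, +0.6).
Determinant of the coordinate differences = (-270)·85 − (-50)·170 = -14450.
∂h/∂x = [(-0.7)·85 − (+0.6)·170] / -14450 = +0.01118
∂h/∂y = [(-270)·(+0.6) − (-50)·(-0.7)] / -14450 = +0.01363
|∇h| = √(0.01118² + 0.01363²) = 0.01763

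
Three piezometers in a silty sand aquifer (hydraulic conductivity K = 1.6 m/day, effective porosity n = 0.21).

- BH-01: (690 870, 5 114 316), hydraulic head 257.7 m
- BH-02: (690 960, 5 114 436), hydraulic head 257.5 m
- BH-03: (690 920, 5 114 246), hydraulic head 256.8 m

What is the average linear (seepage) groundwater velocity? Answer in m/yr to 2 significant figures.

Taking BH-01 as reference: BH-02−BH-01 = (90, 120, -0.2); BH-03−BH-01 = (50, -70, -0.9).
Determinant of the coordinate differences = 90·(-70) − 50·120 = -12300.
∂h/∂x = [(-0.2)·(-70) − (-0.9)·120] / -12300 = -0.009919
∂h/∂y = [90·(-0.9) − 50·(-0.2)] / -12300 = +0.005772
|∇h| = √(-0.009919² + 0.005772²) = 0.01148
Seepage velocity v = K·i/n = 1.6 × 0.01148 / 0.21 = 0.08747 m/day = 31.95 m/yr.

32 m/yr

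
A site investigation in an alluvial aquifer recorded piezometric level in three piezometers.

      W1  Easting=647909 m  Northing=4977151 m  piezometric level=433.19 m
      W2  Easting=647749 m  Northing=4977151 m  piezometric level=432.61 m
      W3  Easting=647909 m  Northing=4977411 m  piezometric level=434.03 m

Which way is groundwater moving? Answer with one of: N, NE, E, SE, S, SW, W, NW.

∂h/∂x = (432.61 − 433.19) / (647749 − 647909) = +0.003625
∂h/∂y = (434.03 − 433.19) / (4977411 − 4977151) = +0.003231
Flow = −∇h = (-0.003625 east, -0.003231 north), which points southwest.

SW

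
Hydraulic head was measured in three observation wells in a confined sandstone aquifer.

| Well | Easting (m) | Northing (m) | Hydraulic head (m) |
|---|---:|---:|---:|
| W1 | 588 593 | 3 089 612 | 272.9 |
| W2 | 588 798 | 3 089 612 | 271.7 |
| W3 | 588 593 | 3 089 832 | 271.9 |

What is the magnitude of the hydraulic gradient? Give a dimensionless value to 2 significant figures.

0.0074

∂h/∂x = (271.7 − 272.9) / (588798 − 588593) = -0.005854
∂h/∂y = (271.9 − 272.9) / (3089832 − 3089612) = -0.004545
|∇h| = √(-0.005854² + -0.004545²) = 0.007411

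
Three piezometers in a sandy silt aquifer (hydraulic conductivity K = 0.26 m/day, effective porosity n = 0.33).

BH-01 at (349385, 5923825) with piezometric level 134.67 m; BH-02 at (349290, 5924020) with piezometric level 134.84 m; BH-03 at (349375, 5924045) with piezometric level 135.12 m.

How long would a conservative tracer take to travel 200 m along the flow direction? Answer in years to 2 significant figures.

200 years

Differences from BH-01: to BH-02 (Δx, Δy, Δh) = (-95, 195, +0.17); to BH-03 = (-10, 220, +0.45).
Determinant of the coordinate differences = (-95)·220 − (-10)·195 = -18950.
∂h/∂x = [(+0.17)·220 − (+0.45)·195] / -18950 = +0.002657
∂h/∂y = [(-95)·(+0.45) − (-10)·(+0.17)] / -18950 = +0.002166
|∇h| = √(0.002657² + 0.002166²) = 0.003428
Seepage velocity v = K·i/n = 0.26 × 0.003428 / 0.33 = 0.002701 m/day.
t = 200 / 0.002701 = 7.405e+04 days = 203 years.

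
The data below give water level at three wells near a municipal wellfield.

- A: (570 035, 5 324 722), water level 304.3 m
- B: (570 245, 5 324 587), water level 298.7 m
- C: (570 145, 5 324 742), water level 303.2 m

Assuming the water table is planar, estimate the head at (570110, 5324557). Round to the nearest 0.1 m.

299.9 m

Differences from A: to B (Δx, Δy, Δh) = (210, -135, -5.6); to C = (110, 20, -1.1).
Determinant of the coordinate differences = 210·20 − 110·(-135) = 19050.
∂h/∂x = [(-5.6)·20 − (-1.1)·(-135)] / 19050 = -0.01367
∂h/∂y = [210·(-1.1) − 110·(-5.6)] / 19050 = +0.02021
h(570110, 5324557) = 304.3 + (-0.01367)·(75) + (+0.02021)·(-165) = 304.3 -1.026 -3.335 = 299.940 m.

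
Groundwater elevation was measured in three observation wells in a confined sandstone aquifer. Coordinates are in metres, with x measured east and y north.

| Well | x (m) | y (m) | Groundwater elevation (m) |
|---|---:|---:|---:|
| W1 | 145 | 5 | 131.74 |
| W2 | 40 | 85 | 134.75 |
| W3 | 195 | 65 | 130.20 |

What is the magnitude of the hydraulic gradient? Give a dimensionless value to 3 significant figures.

0.0295

Differences from W1: to W2 (Δx, Δy, Δh) = (-105, 80, +3.01); to W3 = (50, 60, -1.54).
Determinant of the coordinate differences = (-105)·60 − 50·80 = -10300.
∂h/∂x = [(+3.01)·60 − (-1.54)·80] / -10300 = -0.02950
∂h/∂y = [(-105)·(-1.54) − 50·(+3.01)] / -10300 = -0.001087
|∇h| = √(-0.02950² + -0.001087²) = 0.02952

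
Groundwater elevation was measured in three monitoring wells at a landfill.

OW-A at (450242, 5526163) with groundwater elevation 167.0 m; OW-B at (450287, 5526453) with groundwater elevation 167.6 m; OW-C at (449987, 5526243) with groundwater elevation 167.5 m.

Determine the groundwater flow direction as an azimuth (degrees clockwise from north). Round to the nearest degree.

With h = a·x + b·y + c and OW-A as origin, the differences give:
  45·a + 290·b = +0.6
  (-255)·a + 80·b = +0.5
Eliminate b (×80 and ×290, subtract): 77550·a = -97.00 → a = ∂h/∂x = -0.001251
Back-substitute: b = ∂h/∂y = +0.002263.
Flow direction (−∇h) has components (+0.001251 E, -0.002263 N).
Azimuth = atan2(E, N) = atan2(+0.001251, -0.002263) = 151.1° ≈ 151°.

151°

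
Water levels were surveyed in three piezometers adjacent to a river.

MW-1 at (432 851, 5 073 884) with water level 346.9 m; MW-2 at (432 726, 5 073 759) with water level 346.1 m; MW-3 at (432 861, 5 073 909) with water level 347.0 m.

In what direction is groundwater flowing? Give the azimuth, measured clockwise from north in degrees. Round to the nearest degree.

Three-point gradient (reference MW-1): Δ to MW-2 = (-125, -125, -0.8), Δ to MW-3 = (10, 25, +0.1).
∂h/∂x = +0.004000, ∂h/∂y = +0.002400 (det = -1875).
Flow direction (−∇h) has components (-0.004000 E, -0.002400 N).
Azimuth = atan2(E, N) = atan2(-0.004000, -0.002400) = 239.0° ≈ 239°.

239°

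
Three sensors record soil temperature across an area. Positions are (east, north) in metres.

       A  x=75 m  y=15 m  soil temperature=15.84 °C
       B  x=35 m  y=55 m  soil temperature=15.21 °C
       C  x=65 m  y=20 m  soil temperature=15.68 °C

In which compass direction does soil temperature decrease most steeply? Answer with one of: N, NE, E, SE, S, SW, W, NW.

Taking A as reference: B−A = (-40, 40, -0.63); C−A = (-10, 5, -0.16).
Determinant of the coordinate differences = (-40)·5 − (-10)·40 = 200.
∂T/∂x = [(-0.63)·5 − (-0.16)·40] / 200 = +0.01625
∂T/∂y = [(-40)·(-0.16) − (-10)·(-0.63)] / 200 = +0.0005000
Steepest decrease is along −∇f = (-0.01625 E, -0.0005000 N) → west.

W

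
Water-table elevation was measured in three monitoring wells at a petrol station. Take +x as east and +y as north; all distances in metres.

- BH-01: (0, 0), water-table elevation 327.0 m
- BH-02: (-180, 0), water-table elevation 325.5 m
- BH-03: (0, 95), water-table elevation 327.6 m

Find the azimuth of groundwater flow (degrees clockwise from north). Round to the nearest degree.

∂h/∂x = (325.5 − 327.0) / (-180 − 0) = +0.008333
∂h/∂y = (327.6 − 327.0) / (95 − 0) = +0.006316
Flow direction (−∇h) has components (-0.008333 E, -0.006316 N).
Azimuth = atan2(E, N) = atan2(-0.008333, -0.006316) = 232.8° ≈ 233°.

233°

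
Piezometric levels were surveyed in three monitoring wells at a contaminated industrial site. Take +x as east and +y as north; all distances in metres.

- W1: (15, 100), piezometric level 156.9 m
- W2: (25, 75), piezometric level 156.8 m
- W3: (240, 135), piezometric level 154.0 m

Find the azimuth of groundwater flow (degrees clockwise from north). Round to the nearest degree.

Three-point gradient (reference W1): Δ to W2 = (10, -25, -0.1), Δ to W3 = (225, 35, -2.9).
∂h/∂x = -0.01272, ∂h/∂y = -0.001088 (det = 5975).
Flow direction (−∇h) has components (+0.01272 E, +0.001088 N).
Azimuth = atan2(E, N) = atan2(+0.01272, +0.001088) = 85.1° ≈ 085°.

085°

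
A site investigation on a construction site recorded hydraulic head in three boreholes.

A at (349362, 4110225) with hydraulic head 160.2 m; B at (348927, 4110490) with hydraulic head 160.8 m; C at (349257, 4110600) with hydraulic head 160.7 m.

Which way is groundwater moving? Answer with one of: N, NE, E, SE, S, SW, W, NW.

SE

With h = a·x + b·y + c and A as origin, the differences give:
  (-435)·a + 265·b = +0.6
  (-105)·a + 375·b = +0.5
Eliminate b (×375 and ×265, subtract): -135300·a = 92.50 → a = ∂h/∂x = -0.0006837
Back-substitute: b = ∂h/∂y = +0.001142.
Flow = −∇h = (+0.0006837 east, -0.001142 north), which points southeast.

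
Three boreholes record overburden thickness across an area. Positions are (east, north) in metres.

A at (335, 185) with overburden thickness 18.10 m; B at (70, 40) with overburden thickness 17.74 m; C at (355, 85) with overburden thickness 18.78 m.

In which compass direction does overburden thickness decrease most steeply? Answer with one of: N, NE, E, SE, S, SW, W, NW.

NW

Taking A as reference: B−A = (-265, -145, -0.36); C−A = (20, -100, +0.68).
Solve a·Δx + b·Δy = Δd: det = (-265)·(-100) − 20·(-145) = 29400.
∂d/∂x = [(-0.36)·(-100) − (+0.68)·(-145)] / 29400 = +0.004578
∂d/∂y = [(-265)·(+0.68) − 20·(-0.36)] / 29400 = -0.005884
Steepest decrease is along −∇f = (-0.004578 E, +0.005884 N) → northwest.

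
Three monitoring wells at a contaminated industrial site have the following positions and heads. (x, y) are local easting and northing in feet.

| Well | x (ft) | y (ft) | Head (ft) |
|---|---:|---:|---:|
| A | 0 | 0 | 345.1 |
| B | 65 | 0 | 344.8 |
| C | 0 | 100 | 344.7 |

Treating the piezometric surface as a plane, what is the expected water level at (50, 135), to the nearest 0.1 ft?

∂h/∂x = (344.8 − 345.1) / (65 − 0) = -0.004615
∂h/∂y = (344.7 − 345.1) / (100 − 0) = -0.004000
h(50, 135) = 345.1 + (-0.004615)·(50) + (-0.004000)·(135) = 345.1 -0.231 -0.540 = 344.329 ft.

344.3 ft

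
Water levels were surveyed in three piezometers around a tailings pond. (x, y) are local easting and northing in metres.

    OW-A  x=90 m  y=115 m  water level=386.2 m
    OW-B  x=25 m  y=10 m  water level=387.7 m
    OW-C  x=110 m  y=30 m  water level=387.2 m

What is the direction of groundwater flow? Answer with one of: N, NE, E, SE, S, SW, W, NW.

N

Taking OW-A as reference: OW-B−OW-A = (-65, -105, +1.5); OW-C−OW-A = (20, -85, +1.0).
Determinant of the coordinate differences = (-65)·(-85) − 20·(-105) = 7625.
∂h/∂x = [(+1.5)·(-85) − (+1.0)·(-105)] / 7625 = -0.002951
∂h/∂y = [(-65)·(+1.0) − 20·(+1.5)] / 7625 = -0.01246
Flow = −∇h = (+0.002951 east, +0.01246 north), which points north.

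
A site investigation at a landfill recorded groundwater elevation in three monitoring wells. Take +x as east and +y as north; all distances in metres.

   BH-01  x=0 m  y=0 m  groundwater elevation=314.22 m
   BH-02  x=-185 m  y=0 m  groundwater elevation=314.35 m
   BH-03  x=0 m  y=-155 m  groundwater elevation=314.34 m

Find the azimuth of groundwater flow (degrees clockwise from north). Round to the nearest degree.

∂h/∂x = (314.35 − 314.22) / (-185 − 0) = -0.0007027
∂h/∂y = (314.34 − 314.22) / (-155 − 0) = -0.0007742
Flow direction (−∇h) has components (+0.0007027 E, +0.0007742 N).
Azimuth = atan2(E, N) = atan2(+0.0007027, +0.0007742) = 42.2° ≈ 042°.

042°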